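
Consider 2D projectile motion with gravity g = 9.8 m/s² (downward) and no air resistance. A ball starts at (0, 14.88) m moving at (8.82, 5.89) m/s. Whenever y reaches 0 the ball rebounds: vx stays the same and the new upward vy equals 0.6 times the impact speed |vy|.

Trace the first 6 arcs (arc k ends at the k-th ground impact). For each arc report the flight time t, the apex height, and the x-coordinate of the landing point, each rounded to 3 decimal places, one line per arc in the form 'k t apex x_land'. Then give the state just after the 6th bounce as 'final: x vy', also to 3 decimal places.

1 2.444 16.650 21.559
2 2.212 5.994 41.069
3 1.327 2.158 52.776
4 0.796 0.777 59.799
5 0.478 0.280 64.013
6 0.287 0.101 66.542
final: 66.542 0.843

Arc 1: start y=14.880, vy=5.890 → t=2.444, apex=16.650, x_land=21.559, impact vy=-18.065
  bounce: vy ← 0.6·18.065 = 10.839
Arc 2: start y=0.000, vy=10.839 → t=2.212, apex=5.994, x_land=41.069, impact vy=-10.839
  bounce: vy ← 0.6·10.839 = 6.503
Arc 3: start y=0.000, vy=6.503 → t=1.327, apex=2.158, x_land=52.776, impact vy=-6.503
  bounce: vy ← 0.6·6.503 = 3.902
Arc 4: start y=0.000, vy=3.902 → t=0.796, apex=0.777, x_land=59.799, impact vy=-3.902
  bounce: vy ← 0.6·3.902 = 2.341
Arc 5: start y=0.000, vy=2.341 → t=0.478, apex=0.280, x_land=64.013, impact vy=-2.341
  bounce: vy ← 0.6·2.341 = 1.405
Arc 6: start y=0.000, vy=1.405 → t=0.287, apex=0.101, x_land=66.542, impact vy=-1.405
  bounce: vy ← 0.6·1.405 = 0.843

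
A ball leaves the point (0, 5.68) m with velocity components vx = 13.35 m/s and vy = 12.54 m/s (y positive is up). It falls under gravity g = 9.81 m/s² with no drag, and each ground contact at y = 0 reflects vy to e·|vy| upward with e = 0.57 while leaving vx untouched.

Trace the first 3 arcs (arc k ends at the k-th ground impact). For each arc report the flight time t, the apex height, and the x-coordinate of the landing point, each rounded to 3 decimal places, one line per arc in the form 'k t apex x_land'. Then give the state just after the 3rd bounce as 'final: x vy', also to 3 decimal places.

Arc 1: start y=5.680, vy=12.540 → t=2.949, apex=13.695, x_land=39.372, impact vy=-16.392
  bounce: vy ← 0.57·16.392 = 9.343
Arc 2: start y=0.000, vy=9.343 → t=1.905, apex=4.449, x_land=64.802, impact vy=-9.343
  bounce: vy ← 0.57·9.343 = 5.326
Arc 3: start y=0.000, vy=5.326 → t=1.086, apex=1.446, x_land=79.297, impact vy=-5.326
  bounce: vy ← 0.57·5.326 = 3.036

1 2.949 13.695 39.372
2 1.905 4.449 64.802
3 1.086 1.446 79.297
final: 79.297 3.036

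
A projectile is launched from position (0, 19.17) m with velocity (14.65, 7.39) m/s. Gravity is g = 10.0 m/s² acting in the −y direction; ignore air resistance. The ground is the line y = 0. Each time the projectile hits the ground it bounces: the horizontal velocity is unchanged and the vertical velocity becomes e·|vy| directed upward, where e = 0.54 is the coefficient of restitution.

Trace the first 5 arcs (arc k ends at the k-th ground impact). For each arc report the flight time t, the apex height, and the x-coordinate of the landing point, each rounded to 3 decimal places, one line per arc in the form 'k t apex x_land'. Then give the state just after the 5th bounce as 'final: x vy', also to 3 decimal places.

1 2.832 21.901 41.487
2 2.260 6.386 74.600
3 1.221 1.862 92.482
4 0.659 0.543 102.138
5 0.356 0.158 107.352
final: 107.352 0.961

Arc 1: start y=19.170, vy=7.390 → t=2.832, apex=21.901, x_land=41.487, impact vy=-20.929
  bounce: vy ← 0.54·20.929 = 11.302
Arc 2: start y=0.000, vy=11.302 → t=2.260, apex=6.386, x_land=74.600, impact vy=-11.302
  bounce: vy ← 0.54·11.302 = 6.103
Arc 3: start y=0.000, vy=6.103 → t=1.221, apex=1.862, x_land=92.482, impact vy=-6.103
  bounce: vy ← 0.54·6.103 = 3.296
Arc 4: start y=0.000, vy=3.296 → t=0.659, apex=0.543, x_land=102.138, impact vy=-3.296
  bounce: vy ← 0.54·3.296 = 1.780
Arc 5: start y=0.000, vy=1.780 → t=0.356, apex=0.158, x_land=107.352, impact vy=-1.780
  bounce: vy ← 0.54·1.780 = 0.961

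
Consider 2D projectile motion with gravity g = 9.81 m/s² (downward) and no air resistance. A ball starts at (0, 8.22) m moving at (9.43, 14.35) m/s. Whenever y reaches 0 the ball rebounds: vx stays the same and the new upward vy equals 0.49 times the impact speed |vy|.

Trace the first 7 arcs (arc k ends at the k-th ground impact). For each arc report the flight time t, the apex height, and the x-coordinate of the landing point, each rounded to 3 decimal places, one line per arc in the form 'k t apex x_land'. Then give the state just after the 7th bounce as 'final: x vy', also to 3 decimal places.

1 3.416 18.716 32.214
2 1.914 4.494 50.266
3 0.938 1.079 59.111
4 0.460 0.259 63.446
5 0.225 0.062 65.569
6 0.110 0.015 66.610
7 0.054 0.004 67.120
final: 67.120 0.130

Arc 1: start y=8.220, vy=14.350 → t=3.416, apex=18.716, x_land=32.214, impact vy=-19.162
  bounce: vy ← 0.49·19.162 = 9.390
Arc 2: start y=0.000, vy=9.390 → t=1.914, apex=4.494, x_land=50.266, impact vy=-9.390
  bounce: vy ← 0.49·9.390 = 4.601
Arc 3: start y=0.000, vy=4.601 → t=0.938, apex=1.079, x_land=59.111, impact vy=-4.601
  bounce: vy ← 0.49·4.601 = 2.254
Arc 4: start y=0.000, vy=2.254 → t=0.460, apex=0.259, x_land=63.446, impact vy=-2.254
  bounce: vy ← 0.49·2.254 = 1.105
Arc 5: start y=0.000, vy=1.105 → t=0.225, apex=0.062, x_land=65.569, impact vy=-1.105
  bounce: vy ← 0.49·1.105 = 0.541
Arc 6: start y=0.000, vy=0.541 → t=0.110, apex=0.015, x_land=66.610, impact vy=-0.541
  bounce: vy ← 0.49·0.541 = 0.265
Arc 7: start y=0.000, vy=0.265 → t=0.054, apex=0.004, x_land=67.120, impact vy=-0.265
  bounce: vy ← 0.49·0.265 = 0.130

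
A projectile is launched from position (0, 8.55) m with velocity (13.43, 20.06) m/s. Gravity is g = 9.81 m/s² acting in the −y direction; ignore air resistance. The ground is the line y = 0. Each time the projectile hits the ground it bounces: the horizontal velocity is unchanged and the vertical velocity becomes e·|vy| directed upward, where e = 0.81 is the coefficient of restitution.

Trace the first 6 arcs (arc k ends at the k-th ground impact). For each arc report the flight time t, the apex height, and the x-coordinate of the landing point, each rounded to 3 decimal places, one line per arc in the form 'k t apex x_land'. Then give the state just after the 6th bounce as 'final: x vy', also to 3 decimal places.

Arc 1: start y=8.550, vy=20.060 → t=4.479, apex=29.060, x_land=60.151, impact vy=-23.878
  bounce: vy ← 0.81·23.878 = 19.341
Arc 2: start y=0.000, vy=19.341 → t=3.943, apex=19.066, x_land=113.108, impact vy=-19.341
  bounce: vy ← 0.81·19.341 = 15.666
Arc 3: start y=0.000, vy=15.666 → t=3.194, apex=12.509, x_land=156.003, impact vy=-15.666
  bounce: vy ← 0.81·15.666 = 12.690
Arc 4: start y=0.000, vy=12.690 → t=2.587, apex=8.207, x_land=190.747, impact vy=-12.690
  bounce: vy ← 0.81·12.690 = 10.279
Arc 5: start y=0.000, vy=10.279 → t=2.096, apex=5.385, x_land=218.890, impact vy=-10.279
  bounce: vy ← 0.81·10.279 = 8.326
Arc 6: start y=0.000, vy=8.326 → t=1.697, apex=3.533, x_land=241.686, impact vy=-8.326
  bounce: vy ← 0.81·8.326 = 6.744

1 4.479 29.060 60.151
2 3.943 19.066 113.108
3 3.194 12.509 156.003
4 2.587 8.207 190.747
5 2.096 5.385 218.890
6 1.697 3.533 241.686
final: 241.686 6.744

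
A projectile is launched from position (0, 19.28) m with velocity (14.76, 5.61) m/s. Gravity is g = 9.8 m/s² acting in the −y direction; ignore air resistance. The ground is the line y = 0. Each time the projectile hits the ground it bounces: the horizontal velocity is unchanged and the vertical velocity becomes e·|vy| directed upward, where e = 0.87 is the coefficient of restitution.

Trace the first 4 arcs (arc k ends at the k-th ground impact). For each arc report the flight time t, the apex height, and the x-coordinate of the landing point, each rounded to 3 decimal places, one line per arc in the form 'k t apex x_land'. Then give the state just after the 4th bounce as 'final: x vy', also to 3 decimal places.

Arc 1: start y=19.280, vy=5.610 → t=2.637, apex=20.886, x_land=38.922, impact vy=-20.233
  bounce: vy ← 0.87·20.233 = 17.602
Arc 2: start y=0.000, vy=17.602 → t=3.592, apex=15.808, x_land=91.945, impact vy=-17.602
  bounce: vy ← 0.87·17.602 = 15.314
Arc 3: start y=0.000, vy=15.314 → t=3.125, apex=11.965, x_land=138.075, impact vy=-15.314
  bounce: vy ← 0.87·15.314 = 13.323
Arc 4: start y=0.000, vy=13.323 → t=2.719, apex=9.057, x_land=178.208, impact vy=-13.323
  bounce: vy ← 0.87·13.323 = 11.591

1 2.637 20.886 38.922
2 3.592 15.808 91.945
3 3.125 11.965 138.075
4 2.719 9.057 178.208
final: 178.208 11.591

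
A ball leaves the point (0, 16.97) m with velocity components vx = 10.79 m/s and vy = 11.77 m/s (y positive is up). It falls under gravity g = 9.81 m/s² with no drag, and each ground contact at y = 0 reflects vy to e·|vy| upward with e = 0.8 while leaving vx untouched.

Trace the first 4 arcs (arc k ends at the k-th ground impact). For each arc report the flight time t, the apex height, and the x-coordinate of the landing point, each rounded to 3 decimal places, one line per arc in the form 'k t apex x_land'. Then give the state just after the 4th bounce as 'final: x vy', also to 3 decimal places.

Arc 1: start y=16.970, vy=11.770 → t=3.413, apex=24.031, x_land=36.829, impact vy=-21.714
  bounce: vy ← 0.8·21.714 = 17.371
Arc 2: start y=0.000, vy=17.371 → t=3.541, apex=15.380, x_land=75.041, impact vy=-17.371
  bounce: vy ← 0.8·17.371 = 13.897
Arc 3: start y=0.000, vy=13.897 → t=2.833, apex=9.843, x_land=105.611, impact vy=-13.897
  bounce: vy ← 0.8·13.897 = 11.117
Arc 4: start y=0.000, vy=11.117 → t=2.267, apex=6.300, x_land=130.067, impact vy=-11.117
  bounce: vy ← 0.8·11.117 = 8.894

1 3.413 24.031 36.829
2 3.541 15.380 75.041
3 2.833 9.843 105.611
4 2.267 6.300 130.067
final: 130.067 8.894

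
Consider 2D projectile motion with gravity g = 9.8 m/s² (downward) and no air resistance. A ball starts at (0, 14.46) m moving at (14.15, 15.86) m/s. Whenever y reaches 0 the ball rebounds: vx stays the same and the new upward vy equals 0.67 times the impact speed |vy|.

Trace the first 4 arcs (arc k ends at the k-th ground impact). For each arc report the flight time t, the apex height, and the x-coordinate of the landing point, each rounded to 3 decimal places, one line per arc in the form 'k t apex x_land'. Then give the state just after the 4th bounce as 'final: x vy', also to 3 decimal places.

1 3.978 27.294 56.295
2 3.163 12.252 101.046
3 2.119 5.500 131.028
4 1.420 2.469 151.116
final: 151.116 4.661

Arc 1: start y=14.460, vy=15.860 → t=3.978, apex=27.294, x_land=56.295, impact vy=-23.129
  bounce: vy ← 0.67·23.129 = 15.497
Arc 2: start y=0.000, vy=15.497 → t=3.163, apex=12.252, x_land=101.046, impact vy=-15.497
  bounce: vy ← 0.67·15.497 = 10.383
Arc 3: start y=0.000, vy=10.383 → t=2.119, apex=5.500, x_land=131.028, impact vy=-10.383
  bounce: vy ← 0.67·10.383 = 6.956
Arc 4: start y=0.000, vy=6.956 → t=1.420, apex=2.469, x_land=151.116, impact vy=-6.956
  bounce: vy ← 0.67·6.956 = 4.661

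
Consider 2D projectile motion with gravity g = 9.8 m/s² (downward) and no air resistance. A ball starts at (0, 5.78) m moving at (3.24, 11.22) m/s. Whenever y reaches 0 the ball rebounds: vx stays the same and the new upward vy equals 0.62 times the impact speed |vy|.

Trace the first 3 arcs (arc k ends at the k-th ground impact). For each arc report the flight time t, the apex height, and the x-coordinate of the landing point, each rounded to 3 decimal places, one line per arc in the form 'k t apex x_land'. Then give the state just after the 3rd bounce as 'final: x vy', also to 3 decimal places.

Arc 1: start y=5.780, vy=11.220 → t=2.723, apex=12.203, x_land=8.822, impact vy=-15.465
  bounce: vy ← 0.62·15.465 = 9.589
Arc 2: start y=0.000, vy=9.589 → t=1.957, apex=4.691, x_land=15.163, impact vy=-9.589
  bounce: vy ← 0.62·9.589 = 5.945
Arc 3: start y=0.000, vy=5.945 → t=1.213, apex=1.803, x_land=19.094, impact vy=-5.945
  bounce: vy ← 0.62·5.945 = 3.686

1 2.723 12.203 8.822
2 1.957 4.691 15.163
3 1.213 1.803 19.094
final: 19.094 3.686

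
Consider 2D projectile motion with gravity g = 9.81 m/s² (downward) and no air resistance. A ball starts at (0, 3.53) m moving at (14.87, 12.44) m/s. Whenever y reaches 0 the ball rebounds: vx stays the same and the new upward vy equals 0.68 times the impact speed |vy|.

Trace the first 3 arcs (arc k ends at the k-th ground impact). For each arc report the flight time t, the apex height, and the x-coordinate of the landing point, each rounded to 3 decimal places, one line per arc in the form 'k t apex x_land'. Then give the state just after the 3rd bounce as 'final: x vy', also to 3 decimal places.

Arc 1: start y=3.530, vy=12.440 → t=2.794, apex=11.418, x_land=41.544, impact vy=-14.967
  bounce: vy ← 0.68·14.967 = 10.178
Arc 2: start y=0.000, vy=10.178 → t=2.075, apex=5.279, x_land=72.398, impact vy=-10.178
  bounce: vy ← 0.68·10.178 = 6.921
Arc 3: start y=0.000, vy=6.921 → t=1.411, apex=2.441, x_land=93.379, impact vy=-6.921
  bounce: vy ← 0.68·6.921 = 4.706

1 2.794 11.418 41.544
2 2.075 5.279 72.398
3 1.411 2.441 93.379
final: 93.379 4.706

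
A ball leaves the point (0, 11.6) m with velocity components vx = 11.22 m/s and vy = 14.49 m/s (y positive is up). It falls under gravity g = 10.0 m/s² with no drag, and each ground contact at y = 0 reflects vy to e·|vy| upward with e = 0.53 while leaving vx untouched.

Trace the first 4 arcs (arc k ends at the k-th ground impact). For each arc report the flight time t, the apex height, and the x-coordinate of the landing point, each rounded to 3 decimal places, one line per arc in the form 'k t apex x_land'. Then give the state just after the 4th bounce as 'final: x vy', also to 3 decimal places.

1 3.551 22.098 39.845
2 2.228 6.207 64.848
3 1.181 1.744 78.100
4 0.626 0.490 85.123
final: 85.123 1.659

Arc 1: start y=11.600, vy=14.490 → t=3.551, apex=22.098, x_land=39.845, impact vy=-21.023
  bounce: vy ← 0.53·21.023 = 11.142
Arc 2: start y=0.000, vy=11.142 → t=2.228, apex=6.207, x_land=64.848, impact vy=-11.142
  bounce: vy ← 0.53·11.142 = 5.905
Arc 3: start y=0.000, vy=5.905 → t=1.181, apex=1.744, x_land=78.100, impact vy=-5.905
  bounce: vy ← 0.53·5.905 = 3.130
Arc 4: start y=0.000, vy=3.130 → t=0.626, apex=0.490, x_land=85.123, impact vy=-3.130
  bounce: vy ← 0.53·3.130 = 1.659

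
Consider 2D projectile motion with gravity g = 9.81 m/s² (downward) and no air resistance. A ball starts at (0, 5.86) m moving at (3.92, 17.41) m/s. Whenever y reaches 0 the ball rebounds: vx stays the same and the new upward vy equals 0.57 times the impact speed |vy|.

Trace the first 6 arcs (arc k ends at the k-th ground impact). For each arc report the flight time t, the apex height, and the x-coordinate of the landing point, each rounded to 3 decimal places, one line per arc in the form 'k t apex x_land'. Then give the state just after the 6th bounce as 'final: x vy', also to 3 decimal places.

1 3.859 21.309 15.127
2 2.376 6.923 24.442
3 1.354 2.249 29.751
4 0.772 0.731 32.777
5 0.440 0.237 34.502
6 0.251 0.077 35.485
final: 35.485 0.701

Arc 1: start y=5.860, vy=17.410 → t=3.859, apex=21.309, x_land=15.127, impact vy=-20.447
  bounce: vy ← 0.57·20.447 = 11.655
Arc 2: start y=0.000, vy=11.655 → t=2.376, apex=6.923, x_land=24.442, impact vy=-11.655
  bounce: vy ← 0.57·11.655 = 6.643
Arc 3: start y=0.000, vy=6.643 → t=1.354, apex=2.249, x_land=29.751, impact vy=-6.643
  bounce: vy ← 0.57·6.643 = 3.787
Arc 4: start y=0.000, vy=3.787 → t=0.772, apex=0.731, x_land=32.777, impact vy=-3.787
  bounce: vy ← 0.57·3.787 = 2.158
Arc 5: start y=0.000, vy=2.158 → t=0.440, apex=0.237, x_land=34.502, impact vy=-2.158
  bounce: vy ← 0.57·2.158 = 1.230
Arc 6: start y=0.000, vy=1.230 → t=0.251, apex=0.077, x_land=35.485, impact vy=-1.230
  bounce: vy ← 0.57·1.230 = 0.701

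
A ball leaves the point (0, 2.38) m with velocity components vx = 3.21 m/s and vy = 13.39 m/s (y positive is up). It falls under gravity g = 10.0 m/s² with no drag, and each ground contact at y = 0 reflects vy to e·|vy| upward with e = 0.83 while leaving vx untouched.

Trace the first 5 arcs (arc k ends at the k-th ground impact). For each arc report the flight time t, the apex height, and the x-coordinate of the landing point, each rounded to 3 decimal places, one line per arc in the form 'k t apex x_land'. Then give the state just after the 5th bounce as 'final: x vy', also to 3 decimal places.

Arc 1: start y=2.380, vy=13.390 → t=2.845, apex=11.345, x_land=9.133, impact vy=-15.063
  bounce: vy ← 0.83·15.063 = 12.502
Arc 2: start y=0.000, vy=12.502 → t=2.500, apex=7.815, x_land=17.160, impact vy=-12.502
  bounce: vy ← 0.83·12.502 = 10.377
Arc 3: start y=0.000, vy=10.377 → t=2.075, apex=5.384, x_land=23.822, impact vy=-10.377
  bounce: vy ← 0.83·10.377 = 8.613
Arc 4: start y=0.000, vy=8.613 → t=1.723, apex=3.709, x_land=29.351, impact vy=-8.613
  bounce: vy ← 0.83·8.613 = 7.149
Arc 5: start y=0.000, vy=7.149 → t=1.430, apex=2.555, x_land=33.941, impact vy=-7.149
  bounce: vy ← 0.83·7.149 = 5.933

1 2.845 11.345 9.133
2 2.500 7.815 17.160
3 2.075 5.384 23.822
4 1.723 3.709 29.351
5 1.430 2.555 33.941
final: 33.941 5.933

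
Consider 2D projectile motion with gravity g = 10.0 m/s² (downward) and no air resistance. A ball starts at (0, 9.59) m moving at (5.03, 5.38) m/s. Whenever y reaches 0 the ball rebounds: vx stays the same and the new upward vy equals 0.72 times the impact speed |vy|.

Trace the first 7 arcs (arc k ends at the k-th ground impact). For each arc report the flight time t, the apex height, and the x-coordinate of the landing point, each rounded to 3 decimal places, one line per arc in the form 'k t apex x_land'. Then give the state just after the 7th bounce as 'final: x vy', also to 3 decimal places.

Arc 1: start y=9.590, vy=5.380 → t=2.024, apex=11.037, x_land=10.179, impact vy=-14.857
  bounce: vy ← 0.72·14.857 = 10.697
Arc 2: start y=0.000, vy=10.697 → t=2.139, apex=5.722, x_land=20.941, impact vy=-10.697
  bounce: vy ← 0.72·10.697 = 7.702
Arc 3: start y=0.000, vy=7.702 → t=1.540, apex=2.966, x_land=28.689, impact vy=-7.702
  bounce: vy ← 0.72·7.702 = 5.546
Arc 4: start y=0.000, vy=5.546 → t=1.109, apex=1.538, x_land=34.268, impact vy=-5.546
  bounce: vy ← 0.72·5.546 = 3.993
Arc 5: start y=0.000, vy=3.993 → t=0.799, apex=0.797, x_land=38.285, impact vy=-3.993
  bounce: vy ← 0.72·3.993 = 2.875
Arc 6: start y=0.000, vy=2.875 → t=0.575, apex=0.413, x_land=41.177, impact vy=-2.875
  bounce: vy ← 0.72·2.875 = 2.070
Arc 7: start y=0.000, vy=2.070 → t=0.414, apex=0.214, x_land=43.259, impact vy=-2.070
  bounce: vy ← 0.72·2.070 = 1.490

1 2.024 11.037 10.179
2 2.139 5.722 20.941
3 1.540 2.966 28.689
4 1.109 1.538 34.268
5 0.799 0.797 38.285
6 0.575 0.413 41.177
7 0.414 0.214 43.259
final: 43.259 1.490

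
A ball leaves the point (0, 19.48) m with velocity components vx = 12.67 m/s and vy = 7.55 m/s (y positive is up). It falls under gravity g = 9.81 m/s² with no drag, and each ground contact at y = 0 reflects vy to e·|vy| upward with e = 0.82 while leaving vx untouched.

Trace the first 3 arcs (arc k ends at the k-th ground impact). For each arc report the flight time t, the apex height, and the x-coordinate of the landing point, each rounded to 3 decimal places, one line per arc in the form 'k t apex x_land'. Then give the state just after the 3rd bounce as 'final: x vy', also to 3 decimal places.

1 2.906 22.385 36.818
2 3.504 15.052 81.208
3 2.873 10.121 117.607
final: 117.607 11.555

Arc 1: start y=19.480, vy=7.550 → t=2.906, apex=22.385, x_land=36.818, impact vy=-20.957
  bounce: vy ← 0.82·20.957 = 17.185
Arc 2: start y=0.000, vy=17.185 → t=3.504, apex=15.052, x_land=81.208, impact vy=-17.185
  bounce: vy ← 0.82·17.185 = 14.092
Arc 3: start y=0.000, vy=14.092 → t=2.873, apex=10.121, x_land=117.607, impact vy=-14.092
  bounce: vy ← 0.82·14.092 = 11.555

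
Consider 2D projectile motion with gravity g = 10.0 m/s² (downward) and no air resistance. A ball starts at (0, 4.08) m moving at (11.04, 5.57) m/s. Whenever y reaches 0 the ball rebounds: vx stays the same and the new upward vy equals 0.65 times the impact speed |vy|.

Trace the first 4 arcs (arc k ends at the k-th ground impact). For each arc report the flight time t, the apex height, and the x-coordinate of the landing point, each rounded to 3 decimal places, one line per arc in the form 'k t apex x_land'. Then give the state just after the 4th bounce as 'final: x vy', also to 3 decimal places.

Arc 1: start y=4.080, vy=5.570 → t=1.618, apex=5.631, x_land=17.865, impact vy=-10.612
  bounce: vy ← 0.65·10.612 = 6.898
Arc 2: start y=0.000, vy=6.898 → t=1.380, apex=2.379, x_land=33.097, impact vy=-6.898
  bounce: vy ← 0.65·6.898 = 4.484
Arc 3: start y=0.000, vy=4.484 → t=0.897, apex=1.005, x_land=42.997, impact vy=-4.484
  bounce: vy ← 0.65·4.484 = 2.914
Arc 4: start y=0.000, vy=2.914 → t=0.583, apex=0.425, x_land=49.432, impact vy=-2.914
  bounce: vy ← 0.65·2.914 = 1.894

1 1.618 5.631 17.865
2 1.380 2.379 33.097
3 0.897 1.005 42.997
4 0.583 0.425 49.432
final: 49.432 1.894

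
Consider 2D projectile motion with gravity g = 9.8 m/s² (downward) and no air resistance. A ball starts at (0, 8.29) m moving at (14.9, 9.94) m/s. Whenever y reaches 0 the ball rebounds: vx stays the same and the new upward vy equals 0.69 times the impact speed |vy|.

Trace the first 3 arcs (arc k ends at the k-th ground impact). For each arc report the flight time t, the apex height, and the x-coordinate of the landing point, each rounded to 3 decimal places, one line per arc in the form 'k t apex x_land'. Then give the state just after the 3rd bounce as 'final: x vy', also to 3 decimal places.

Arc 1: start y=8.290, vy=9.940 → t=2.664, apex=13.331, x_land=39.689, impact vy=-16.164
  bounce: vy ← 0.69·16.164 = 11.153
Arc 2: start y=0.000, vy=11.153 → t=2.276, apex=6.347, x_land=73.605, impact vy=-11.153
  bounce: vy ← 0.69·11.153 = 7.696
Arc 3: start y=0.000, vy=7.696 → t=1.571, apex=3.022, x_land=97.007, impact vy=-7.696
  bounce: vy ← 0.69·7.696 = 5.310

1 2.664 13.331 39.689
2 2.276 6.347 73.605
3 1.571 3.022 97.007
final: 97.007 5.310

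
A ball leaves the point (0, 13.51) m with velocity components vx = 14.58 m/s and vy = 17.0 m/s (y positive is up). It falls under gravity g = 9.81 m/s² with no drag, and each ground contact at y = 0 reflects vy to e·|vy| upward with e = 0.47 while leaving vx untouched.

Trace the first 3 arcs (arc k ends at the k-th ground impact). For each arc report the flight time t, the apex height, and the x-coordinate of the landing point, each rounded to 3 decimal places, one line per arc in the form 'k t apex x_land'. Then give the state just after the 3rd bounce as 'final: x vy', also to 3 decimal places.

Arc 1: start y=13.510, vy=17.000 → t=4.132, apex=28.240, x_land=60.250, impact vy=-23.539
  bounce: vy ← 0.47·23.539 = 11.063
Arc 2: start y=0.000, vy=11.063 → t=2.255, apex=6.238, x_land=93.135, impact vy=-11.063
  bounce: vy ← 0.47·11.063 = 5.200
Arc 3: start y=0.000, vy=5.200 → t=1.060, apex=1.378, x_land=108.591, impact vy=-5.200
  bounce: vy ← 0.47·5.200 = 2.444

1 4.132 28.240 60.250
2 2.255 6.238 93.135
3 1.060 1.378 108.591
final: 108.591 2.444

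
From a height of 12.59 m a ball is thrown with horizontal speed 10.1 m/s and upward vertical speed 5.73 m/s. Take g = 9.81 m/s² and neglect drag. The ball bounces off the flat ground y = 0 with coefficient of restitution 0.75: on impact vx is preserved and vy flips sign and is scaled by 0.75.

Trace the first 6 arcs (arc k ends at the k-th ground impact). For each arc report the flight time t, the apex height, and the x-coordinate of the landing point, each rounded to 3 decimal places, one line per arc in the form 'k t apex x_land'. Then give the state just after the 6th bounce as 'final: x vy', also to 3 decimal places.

Arc 1: start y=12.590, vy=5.730 → t=2.289, apex=14.263, x_land=23.123, impact vy=-16.729
  bounce: vy ← 0.75·16.729 = 12.547
Arc 2: start y=0.000, vy=12.547 → t=2.558, apex=8.023, x_land=48.957, impact vy=-12.547
  bounce: vy ← 0.75·12.547 = 9.410
Arc 3: start y=0.000, vy=9.410 → t=1.918, apex=4.513, x_land=68.334, impact vy=-9.410
  bounce: vy ← 0.75·9.410 = 7.057
Arc 4: start y=0.000, vy=7.057 → t=1.439, apex=2.539, x_land=82.866, impact vy=-7.057
  bounce: vy ← 0.75·7.057 = 5.293
Arc 5: start y=0.000, vy=5.293 → t=1.079, apex=1.428, x_land=93.765, impact vy=-5.293
  bounce: vy ← 0.75·5.293 = 3.970
Arc 6: start y=0.000, vy=3.970 → t=0.809, apex=0.803, x_land=101.939, impact vy=-3.970
  bounce: vy ← 0.75·3.970 = 2.977

1 2.289 14.263 23.123
2 2.558 8.023 48.957
3 1.918 4.513 68.334
4 1.439 2.539 82.866
5 1.079 1.428 93.765
6 0.809 0.803 101.939
final: 101.939 2.977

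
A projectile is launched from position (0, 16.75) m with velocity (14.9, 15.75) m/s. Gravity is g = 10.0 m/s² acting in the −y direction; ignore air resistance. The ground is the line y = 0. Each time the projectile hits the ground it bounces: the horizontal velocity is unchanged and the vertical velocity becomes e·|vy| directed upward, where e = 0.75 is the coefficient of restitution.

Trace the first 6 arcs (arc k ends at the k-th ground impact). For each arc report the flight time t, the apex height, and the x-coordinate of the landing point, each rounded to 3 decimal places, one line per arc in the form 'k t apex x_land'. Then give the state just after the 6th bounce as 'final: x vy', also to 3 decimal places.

1 3.990 29.153 59.446
2 3.622 16.399 113.414
3 2.717 9.224 153.890
4 2.037 5.189 184.247
5 1.528 2.919 207.014
6 1.146 1.642 224.090
final: 224.090 4.298

Arc 1: start y=16.750, vy=15.750 → t=3.990, apex=29.153, x_land=59.446, impact vy=-24.147
  bounce: vy ← 0.75·24.147 = 18.110
Arc 2: start y=0.000, vy=18.110 → t=3.622, apex=16.399, x_land=113.414, impact vy=-18.110
  bounce: vy ← 0.75·18.110 = 13.583
Arc 3: start y=0.000, vy=13.583 → t=2.717, apex=9.224, x_land=153.890, impact vy=-13.583
  bounce: vy ← 0.75·13.583 = 10.187
Arc 4: start y=0.000, vy=10.187 → t=2.037, apex=5.189, x_land=184.247, impact vy=-10.187
  bounce: vy ← 0.75·10.187 = 7.640
Arc 5: start y=0.000, vy=7.640 → t=1.528, apex=2.919, x_land=207.014, impact vy=-7.640
  bounce: vy ← 0.75·7.640 = 5.730
Arc 6: start y=0.000, vy=5.730 → t=1.146, apex=1.642, x_land=224.090, impact vy=-5.730
  bounce: vy ← 0.75·5.730 = 4.298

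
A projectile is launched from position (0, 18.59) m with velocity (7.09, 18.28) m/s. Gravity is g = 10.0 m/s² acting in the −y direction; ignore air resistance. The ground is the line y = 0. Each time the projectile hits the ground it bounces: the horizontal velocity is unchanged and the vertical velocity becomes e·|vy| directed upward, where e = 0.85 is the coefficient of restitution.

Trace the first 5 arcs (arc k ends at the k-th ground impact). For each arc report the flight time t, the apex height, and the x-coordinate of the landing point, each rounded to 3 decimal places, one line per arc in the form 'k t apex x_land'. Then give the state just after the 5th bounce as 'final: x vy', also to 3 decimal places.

Arc 1: start y=18.590, vy=18.280 → t=4.485, apex=35.298, x_land=31.799, impact vy=-26.570
  bounce: vy ← 0.85·26.570 = 22.584
Arc 2: start y=0.000, vy=22.584 → t=4.517, apex=25.503, x_land=63.823, impact vy=-22.584
  bounce: vy ← 0.85·22.584 = 19.197
Arc 3: start y=0.000, vy=19.197 → t=3.839, apex=18.426, x_land=91.044, impact vy=-19.197
  bounce: vy ← 0.85·19.197 = 16.317
Arc 4: start y=0.000, vy=16.317 → t=3.263, apex=13.313, x_land=114.182, impact vy=-16.317
  bounce: vy ← 0.85·16.317 = 13.870
Arc 5: start y=0.000, vy=13.870 → t=2.774, apex=9.618, x_land=133.849, impact vy=-13.870
  bounce: vy ← 0.85·13.870 = 11.789

1 4.485 35.298 31.799
2 4.517 25.503 63.823
3 3.839 18.426 91.044
4 3.263 13.313 114.182
5 2.774 9.618 133.849
final: 133.849 11.789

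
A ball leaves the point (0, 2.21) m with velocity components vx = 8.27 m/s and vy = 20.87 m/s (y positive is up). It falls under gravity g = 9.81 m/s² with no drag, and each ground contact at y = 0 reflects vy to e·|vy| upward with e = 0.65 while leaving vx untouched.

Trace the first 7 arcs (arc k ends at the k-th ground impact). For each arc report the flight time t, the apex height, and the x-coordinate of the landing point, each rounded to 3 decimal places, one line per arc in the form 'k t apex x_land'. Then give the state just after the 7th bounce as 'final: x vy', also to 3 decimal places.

Arc 1: start y=2.210, vy=20.870 → t=4.358, apex=24.410, x_land=36.043, impact vy=-21.884
  bounce: vy ← 0.65·21.884 = 14.225
Arc 2: start y=0.000, vy=14.225 → t=2.900, apex=10.313, x_land=60.026, impact vy=-14.225
  bounce: vy ← 0.65·14.225 = 9.246
Arc 3: start y=0.000, vy=9.246 → t=1.885, apex=4.357, x_land=75.615, impact vy=-9.246
  bounce: vy ← 0.65·9.246 = 6.010
Arc 4: start y=0.000, vy=6.010 → t=1.225, apex=1.841, x_land=85.748, impact vy=-6.010
  bounce: vy ← 0.65·6.010 = 3.906
Arc 5: start y=0.000, vy=3.906 → t=0.796, apex=0.778, x_land=92.334, impact vy=-3.906
  bounce: vy ← 0.65·3.906 = 2.539
Arc 6: start y=0.000, vy=2.539 → t=0.518, apex=0.329, x_land=96.616, impact vy=-2.539
  bounce: vy ← 0.65·2.539 = 1.650
Arc 7: start y=0.000, vy=1.650 → t=0.336, apex=0.139, x_land=99.398, impact vy=-1.650
  bounce: vy ← 0.65·1.650 = 1.073

1 4.358 24.410 36.043
2 2.900 10.313 60.026
3 1.885 4.357 75.615
4 1.225 1.841 85.748
5 0.796 0.778 92.334
6 0.518 0.329 96.616
7 0.336 0.139 99.398
final: 99.398 1.073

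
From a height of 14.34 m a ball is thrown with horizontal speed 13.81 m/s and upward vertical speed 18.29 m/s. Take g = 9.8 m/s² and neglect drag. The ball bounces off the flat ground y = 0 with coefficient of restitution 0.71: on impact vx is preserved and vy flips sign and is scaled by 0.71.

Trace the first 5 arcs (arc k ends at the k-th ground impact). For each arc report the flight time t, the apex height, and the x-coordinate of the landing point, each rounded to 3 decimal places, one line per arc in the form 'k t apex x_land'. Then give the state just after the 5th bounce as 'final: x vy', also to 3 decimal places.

1 4.398 31.408 60.737
2 3.595 15.833 110.385
3 2.552 7.981 145.635
4 1.812 4.023 170.663
5 1.287 2.028 188.432
final: 188.432 4.476

Arc 1: start y=14.340, vy=18.290 → t=4.398, apex=31.408, x_land=60.737, impact vy=-24.811
  bounce: vy ← 0.71·24.811 = 17.616
Arc 2: start y=0.000, vy=17.616 → t=3.595, apex=15.833, x_land=110.385, impact vy=-17.616
  bounce: vy ← 0.71·17.616 = 12.507
Arc 3: start y=0.000, vy=12.507 → t=2.552, apex=7.981, x_land=145.635, impact vy=-12.507
  bounce: vy ← 0.71·12.507 = 8.880
Arc 4: start y=0.000, vy=8.880 → t=1.812, apex=4.023, x_land=170.663, impact vy=-8.880
  bounce: vy ← 0.71·8.880 = 6.305
Arc 5: start y=0.000, vy=6.305 → t=1.287, apex=2.028, x_land=188.432, impact vy=-6.305
  bounce: vy ← 0.71·6.305 = 4.476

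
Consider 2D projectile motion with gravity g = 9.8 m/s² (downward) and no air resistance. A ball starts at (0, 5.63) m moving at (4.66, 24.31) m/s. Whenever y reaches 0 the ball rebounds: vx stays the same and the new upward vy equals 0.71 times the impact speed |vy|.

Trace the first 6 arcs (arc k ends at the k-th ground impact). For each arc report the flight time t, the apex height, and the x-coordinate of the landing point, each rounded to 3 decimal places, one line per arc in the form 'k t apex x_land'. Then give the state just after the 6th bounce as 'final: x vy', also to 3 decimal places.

1 5.183 35.782 24.152
2 3.837 18.038 42.034
3 2.724 9.093 54.730
4 1.934 4.584 63.744
5 1.373 2.311 70.144
6 0.975 1.165 74.688
final: 74.688 3.392

Arc 1: start y=5.630, vy=24.310 → t=5.183, apex=35.782, x_land=24.152, impact vy=-26.483
  bounce: vy ← 0.71·26.483 = 18.803
Arc 2: start y=0.000, vy=18.803 → t=3.837, apex=18.038, x_land=42.034, impact vy=-18.803
  bounce: vy ← 0.71·18.803 = 13.350
Arc 3: start y=0.000, vy=13.350 → t=2.724, apex=9.093, x_land=54.730, impact vy=-13.350
  bounce: vy ← 0.71·13.350 = 9.478
Arc 4: start y=0.000, vy=9.478 → t=1.934, apex=4.584, x_land=63.744, impact vy=-9.478
  bounce: vy ← 0.71·9.478 = 6.730
Arc 5: start y=0.000, vy=6.730 → t=1.373, apex=2.311, x_land=70.144, impact vy=-6.730
  bounce: vy ← 0.71·6.730 = 4.778
Arc 6: start y=0.000, vy=4.778 → t=0.975, apex=1.165, x_land=74.688, impact vy=-4.778
  bounce: vy ← 0.71·4.778 = 3.392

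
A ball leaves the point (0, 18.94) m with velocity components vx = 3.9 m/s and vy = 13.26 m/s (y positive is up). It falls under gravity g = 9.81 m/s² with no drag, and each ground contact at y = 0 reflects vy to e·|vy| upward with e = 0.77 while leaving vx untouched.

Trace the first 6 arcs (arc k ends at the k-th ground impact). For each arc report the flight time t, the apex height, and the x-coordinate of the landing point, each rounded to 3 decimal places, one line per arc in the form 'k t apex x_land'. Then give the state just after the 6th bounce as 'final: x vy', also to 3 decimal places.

Arc 1: start y=18.940, vy=13.260 → t=3.737, apex=27.902, x_land=14.573, impact vy=-23.397
  bounce: vy ← 0.77·23.397 = 18.016
Arc 2: start y=0.000, vy=18.016 → t=3.673, apex=16.543, x_land=28.898, impact vy=-18.016
  bounce: vy ← 0.77·18.016 = 13.872
Arc 3: start y=0.000, vy=13.872 → t=2.828, apex=9.808, x_land=39.928, impact vy=-13.872
  bounce: vy ← 0.77·13.872 = 10.682
Arc 4: start y=0.000, vy=10.682 → t=2.178, apex=5.815, x_land=48.421, impact vy=-10.682
  bounce: vy ← 0.77·10.682 = 8.225
Arc 5: start y=0.000, vy=8.225 → t=1.677, apex=3.448, x_land=54.960, impact vy=-8.225
  bounce: vy ← 0.77·8.225 = 6.333
Arc 6: start y=0.000, vy=6.333 → t=1.291, apex=2.044, x_land=59.996, impact vy=-6.333
  bounce: vy ← 0.77·6.333 = 4.877

1 3.737 27.902 14.573
2 3.673 16.543 28.898
3 2.828 9.808 39.928
4 2.178 5.815 48.421
5 1.677 3.448 54.960
6 1.291 2.044 59.996
final: 59.996 4.877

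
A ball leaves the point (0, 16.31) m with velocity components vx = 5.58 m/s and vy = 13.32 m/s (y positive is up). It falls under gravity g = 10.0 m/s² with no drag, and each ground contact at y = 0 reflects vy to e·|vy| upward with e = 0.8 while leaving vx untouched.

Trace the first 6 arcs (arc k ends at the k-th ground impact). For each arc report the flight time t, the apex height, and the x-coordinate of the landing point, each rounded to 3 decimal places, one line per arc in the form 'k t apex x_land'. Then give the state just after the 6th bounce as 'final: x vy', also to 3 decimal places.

Arc 1: start y=16.310, vy=13.320 → t=3.576, apex=25.181, x_land=19.955, impact vy=-22.442
  bounce: vy ← 0.8·22.442 = 17.953
Arc 2: start y=0.000, vy=17.953 → t=3.591, apex=16.116, x_land=39.991, impact vy=-17.953
  bounce: vy ← 0.8·17.953 = 14.363
Arc 3: start y=0.000, vy=14.363 → t=2.873, apex=10.314, x_land=56.019, impact vy=-14.363
  bounce: vy ← 0.8·14.363 = 11.490
Arc 4: start y=0.000, vy=11.490 → t=2.298, apex=6.601, x_land=68.842, impact vy=-11.490
  bounce: vy ← 0.8·11.490 = 9.192
Arc 5: start y=0.000, vy=9.192 → t=1.838, apex=4.225, x_land=79.101, impact vy=-9.192
  bounce: vy ← 0.8·9.192 = 7.354
Arc 6: start y=0.000, vy=7.354 → t=1.471, apex=2.704, x_land=87.307, impact vy=-7.354
  bounce: vy ← 0.8·7.354 = 5.883

1 3.576 25.181 19.955
2 3.591 16.116 39.991
3 2.873 10.314 56.019
4 2.298 6.601 68.842
5 1.838 4.225 79.101
6 1.471 2.704 87.307
final: 87.307 5.883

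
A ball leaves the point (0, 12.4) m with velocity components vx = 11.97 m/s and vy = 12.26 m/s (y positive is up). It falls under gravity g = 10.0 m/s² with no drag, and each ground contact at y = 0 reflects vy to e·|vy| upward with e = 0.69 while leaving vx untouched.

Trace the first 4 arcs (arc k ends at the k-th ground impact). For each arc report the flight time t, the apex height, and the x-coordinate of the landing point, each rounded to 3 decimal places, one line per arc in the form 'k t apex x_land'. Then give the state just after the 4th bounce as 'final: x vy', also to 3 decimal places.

Arc 1: start y=12.400, vy=12.260 → t=3.222, apex=19.915, x_land=38.565, impact vy=-19.958
  bounce: vy ← 0.69·19.958 = 13.771
Arc 2: start y=0.000, vy=13.771 → t=2.754, apex=9.482, x_land=71.532, impact vy=-13.771
  bounce: vy ← 0.69·13.771 = 9.502
Arc 3: start y=0.000, vy=9.502 → t=1.900, apex=4.514, x_land=94.279, impact vy=-9.502
  bounce: vy ← 0.69·9.502 = 6.556
Arc 4: start y=0.000, vy=6.556 → t=1.311, apex=2.149, x_land=109.975, impact vy=-6.556
  bounce: vy ← 0.69·6.556 = 4.524

1 3.222 19.915 38.565
2 2.754 9.482 71.532
3 1.900 4.514 94.279
4 1.311 2.149 109.975
final: 109.975 4.524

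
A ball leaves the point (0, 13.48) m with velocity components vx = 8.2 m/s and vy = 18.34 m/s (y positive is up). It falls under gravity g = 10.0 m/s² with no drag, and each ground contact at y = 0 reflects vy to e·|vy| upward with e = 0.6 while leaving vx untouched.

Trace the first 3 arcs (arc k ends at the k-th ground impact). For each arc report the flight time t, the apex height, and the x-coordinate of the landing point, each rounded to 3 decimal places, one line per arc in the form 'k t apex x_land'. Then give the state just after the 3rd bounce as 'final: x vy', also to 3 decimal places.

1 4.296 30.298 35.224
2 2.954 10.907 59.446
3 1.772 3.927 73.980
final: 73.980 5.317

Arc 1: start y=13.480, vy=18.340 → t=4.296, apex=30.298, x_land=35.224, impact vy=-24.616
  bounce: vy ← 0.6·24.616 = 14.770
Arc 2: start y=0.000, vy=14.770 → t=2.954, apex=10.907, x_land=59.446, impact vy=-14.770
  bounce: vy ← 0.6·14.770 = 8.862
Arc 3: start y=0.000, vy=8.862 → t=1.772, apex=3.927, x_land=73.980, impact vy=-8.862
  bounce: vy ← 0.6·8.862 = 5.317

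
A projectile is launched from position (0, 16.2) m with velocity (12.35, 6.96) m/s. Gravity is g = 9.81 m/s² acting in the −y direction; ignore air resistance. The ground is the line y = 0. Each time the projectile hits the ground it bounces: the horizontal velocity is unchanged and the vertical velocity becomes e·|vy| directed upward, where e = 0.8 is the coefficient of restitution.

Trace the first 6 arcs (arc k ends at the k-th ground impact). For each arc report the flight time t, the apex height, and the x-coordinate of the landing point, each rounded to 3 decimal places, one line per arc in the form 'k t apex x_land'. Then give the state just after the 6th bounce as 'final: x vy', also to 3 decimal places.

1 2.660 18.669 32.856
2 3.121 11.948 71.406
3 2.497 7.647 102.247
4 1.998 4.894 126.919
5 1.598 3.132 146.657
6 1.279 2.005 162.447
final: 162.447 5.017

Arc 1: start y=16.200, vy=6.960 → t=2.660, apex=18.669, x_land=32.856, impact vy=-19.139
  bounce: vy ← 0.8·19.139 = 15.311
Arc 2: start y=0.000, vy=15.311 → t=3.121, apex=11.948, x_land=71.406, impact vy=-15.311
  bounce: vy ← 0.8·15.311 = 12.249
Arc 3: start y=0.000, vy=12.249 → t=2.497, apex=7.647, x_land=102.247, impact vy=-12.249
  bounce: vy ← 0.8·12.249 = 9.799
Arc 4: start y=0.000, vy=9.799 → t=1.998, apex=4.894, x_land=126.919, impact vy=-9.799
  bounce: vy ← 0.8·9.799 = 7.839
Arc 5: start y=0.000, vy=7.839 → t=1.598, apex=3.132, x_land=146.657, impact vy=-7.839
  bounce: vy ← 0.8·7.839 = 6.271
Arc 6: start y=0.000, vy=6.271 → t=1.279, apex=2.005, x_land=162.447, impact vy=-6.271
  bounce: vy ← 0.8·6.271 = 5.017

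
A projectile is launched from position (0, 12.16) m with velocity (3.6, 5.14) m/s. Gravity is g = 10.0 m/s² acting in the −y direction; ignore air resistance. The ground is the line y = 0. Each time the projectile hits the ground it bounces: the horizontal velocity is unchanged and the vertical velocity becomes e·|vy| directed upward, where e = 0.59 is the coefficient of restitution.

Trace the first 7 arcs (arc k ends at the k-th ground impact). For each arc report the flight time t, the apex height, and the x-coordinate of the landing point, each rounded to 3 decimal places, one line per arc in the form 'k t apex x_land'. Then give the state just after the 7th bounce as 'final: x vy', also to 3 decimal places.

Arc 1: start y=12.160, vy=5.140 → t=2.156, apex=13.481, x_land=7.762, impact vy=-16.420
  bounce: vy ← 0.59·16.420 = 9.688
Arc 2: start y=0.000, vy=9.688 → t=1.938, apex=4.693, x_land=14.737, impact vy=-9.688
  bounce: vy ← 0.59·9.688 = 5.716
Arc 3: start y=0.000, vy=5.716 → t=1.143, apex=1.634, x_land=18.852, impact vy=-5.716
  bounce: vy ← 0.59·5.716 = 3.372
Arc 4: start y=0.000, vy=3.372 → t=0.674, apex=0.569, x_land=21.280, impact vy=-3.372
  bounce: vy ← 0.59·3.372 = 1.990
Arc 5: start y=0.000, vy=1.990 → t=0.398, apex=0.198, x_land=22.713, impact vy=-1.990
  bounce: vy ← 0.59·1.990 = 1.174
Arc 6: start y=0.000, vy=1.174 → t=0.235, apex=0.069, x_land=23.558, impact vy=-1.174
  bounce: vy ← 0.59·1.174 = 0.693
Arc 7: start y=0.000, vy=0.693 → t=0.139, apex=0.024, x_land=24.057, impact vy=-0.693
  bounce: vy ← 0.59·0.693 = 0.409

1 2.156 13.481 7.762
2 1.938 4.693 14.737
3 1.143 1.634 18.852
4 0.674 0.569 21.280
5 0.398 0.198 22.713
6 0.235 0.069 23.558
7 0.139 0.024 24.057
final: 24.057 0.409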